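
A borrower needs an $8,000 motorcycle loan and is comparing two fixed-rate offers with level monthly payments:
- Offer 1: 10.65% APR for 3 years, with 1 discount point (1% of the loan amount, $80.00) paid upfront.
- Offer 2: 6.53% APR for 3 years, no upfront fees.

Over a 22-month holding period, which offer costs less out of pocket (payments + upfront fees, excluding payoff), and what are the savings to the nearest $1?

Offer 1: at 10.65% the monthly rate is 0.0088750, so the payment is 8,000 × 0.0088750 / (1 − 1.0088750^−36) = $260.59.
Offer 2: at 6.53% the monthly rate is 0.0054417, so the payment is 8,000 × 0.0054417 / (1 − 1.0054417^−36) = $245.30.
Over 22 months: Offer 1 costs 22 × $260.59 + $80.00 = $5,812.98; Offer 2 costs 22 × $245.30 = $5,396.60.
Offer 2 is cheaper by $5,812.98 − $5,396.60 = $416.38.

Offer 2 by $416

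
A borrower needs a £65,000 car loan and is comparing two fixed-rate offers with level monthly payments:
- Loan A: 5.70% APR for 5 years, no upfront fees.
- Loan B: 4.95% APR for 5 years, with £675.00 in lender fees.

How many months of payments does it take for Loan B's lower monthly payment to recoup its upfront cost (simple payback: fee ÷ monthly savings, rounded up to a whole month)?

31 months

Loan A: at 5.70% the monthly rate is 0.0047500, so the payment is 65,000 × 0.0047500 / (1 − 1.0047500^−60) = £1,247.58.
Loan B: at 4.95% the monthly rate is 0.0041250, so the payment is 65,000 × 0.0041250 / (1 − 1.0041250^−60) = £1,225.14.
Monthly savings = £1,247.58 − £1,225.14 = £22.44.
Break-even = £675.00 / £22.44 = 30.08 → 31 months.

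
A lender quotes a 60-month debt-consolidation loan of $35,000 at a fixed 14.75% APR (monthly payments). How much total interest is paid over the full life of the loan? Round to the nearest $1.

$14,684

Monthly rate = 14.75%/12 = 0.0122917; payment = 35,000 × 0.0122917 / (1 − (1+0.0122917)^−60) = $828.06.
Total paid = 60 × $828.06 = $49,683.60; interest = $49,683.60 − $35,000 = $14,683.60.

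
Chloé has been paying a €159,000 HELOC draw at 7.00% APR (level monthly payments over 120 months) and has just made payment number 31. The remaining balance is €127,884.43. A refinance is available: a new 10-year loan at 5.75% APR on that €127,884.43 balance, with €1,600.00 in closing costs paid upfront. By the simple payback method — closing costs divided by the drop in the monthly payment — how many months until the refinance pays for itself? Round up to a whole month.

4 months

Current payment = 159,000 × 7%/12 / (1 − (1+0.0058333)^−120) = €1,846.12.
Refinanced payment = 127,884.43 × 0.0047917 / (1 − (1+0.0047917)^−120) = €1,403.78.
Monthly savings = €1,846.12 − €1,403.78 = €442.34.
Break-even = €1,600.00 / €442.34 = 3.62 → 4 months.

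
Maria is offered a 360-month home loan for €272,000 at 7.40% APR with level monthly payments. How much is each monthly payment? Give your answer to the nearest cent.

At 7.40% the monthly rate is 0.0061667, so the payment is 272,000 × 0.0061667 / (1 − 1.0061667^−360) = €1,883.27.

€1,883.27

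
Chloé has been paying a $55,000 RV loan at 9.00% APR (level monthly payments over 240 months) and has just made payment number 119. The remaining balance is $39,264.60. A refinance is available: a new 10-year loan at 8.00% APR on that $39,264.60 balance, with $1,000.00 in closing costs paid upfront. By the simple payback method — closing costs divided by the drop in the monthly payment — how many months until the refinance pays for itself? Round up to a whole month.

55 months

Current payment = 55,000 × 9%/12 / (1 − (1+0.0075000)^−240) = $494.85.
Refinanced payment = 39,264.60 × 0.0066667 / (1 − (1+0.0066667)^−120) = $476.39.
Monthly savings = $494.85 − $476.39 = $18.46.
Break-even = $1,000.00 / $18.46 = 54.17 → 55 months.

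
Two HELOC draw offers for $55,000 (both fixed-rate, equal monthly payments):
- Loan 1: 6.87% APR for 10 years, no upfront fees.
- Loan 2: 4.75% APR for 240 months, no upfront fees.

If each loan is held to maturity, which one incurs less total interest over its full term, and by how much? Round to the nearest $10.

Loan 1 by $9,110

Loan 1: at 6.87% the monthly rate is 0.0057250, so the payment is 55,000 × 0.0057250 / (1 − 1.0057250^−120) = $634.92.
Total interest on Loan 1 = 120 × $634.92 − $55,000 = $21,190.40.
Loan 2: monthly rate = 4.75%/12 = 0.0039583; payment = 55,000 × 0.0039583 / (1 − (1+0.0039583)^−240) = $355.42.
Total interest on Loan 2 = 240 × $355.42 − $55,000 = $30,300.80.
Loan 1 is lower by $9,110.40.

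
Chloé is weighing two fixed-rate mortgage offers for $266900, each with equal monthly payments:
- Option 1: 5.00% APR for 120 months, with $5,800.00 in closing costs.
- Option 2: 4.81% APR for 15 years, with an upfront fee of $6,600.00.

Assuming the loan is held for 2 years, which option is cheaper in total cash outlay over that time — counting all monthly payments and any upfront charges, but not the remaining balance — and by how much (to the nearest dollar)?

Option 2 by $17,118

Option 1: at 5.00% the monthly rate is 0.0041667, so the payment is 266,900 × 0.0041667 / (1 − 1.0041667^−120) = $2,830.89.
Option 2: at 4.81% the monthly rate is 0.0040083, so the payment is 266,900 × 0.0040083 / (1 − 1.0040083^−180) = $2,084.31.
Over 24 months: Option 1 costs 24 × $2,830.89 + $5,800.00 = $73,741.36; Option 2 costs 24 × $2,084.31 + $6,600.00 = $56,623.44.
Option 2 is cheaper by $73,741.36 − $56,623.44 = $17,117.92.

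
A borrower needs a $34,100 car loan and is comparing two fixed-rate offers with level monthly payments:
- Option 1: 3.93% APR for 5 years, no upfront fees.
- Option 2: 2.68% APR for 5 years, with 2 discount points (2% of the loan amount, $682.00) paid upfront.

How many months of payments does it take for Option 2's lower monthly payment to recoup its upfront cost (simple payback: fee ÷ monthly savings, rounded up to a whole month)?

Option 1: at 3.93% the monthly rate is 0.0032750, so the payment is 34,100 × 0.0032750 / (1 − 1.0032750^−60) = $626.93.
Option 2: monthly rate = 2.68%/12 = 0.0022333; payment = 34,100 × 0.0022333 / (1 − (1+0.0022333)^−60) = $607.90.
Monthly savings = $626.93 − $607.90 = $19.03.
Break-even = $682.00 / $19.03 = 35.84 → 36 months.

36 months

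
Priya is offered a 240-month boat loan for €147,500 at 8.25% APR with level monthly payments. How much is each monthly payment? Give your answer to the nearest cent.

Monthly rate = 8.25%/12 = 0.0068750; payment = 147,500 × 0.0068750 / (1 − (1+0.0068750)^−240) = €1,256.80.

€1,256.80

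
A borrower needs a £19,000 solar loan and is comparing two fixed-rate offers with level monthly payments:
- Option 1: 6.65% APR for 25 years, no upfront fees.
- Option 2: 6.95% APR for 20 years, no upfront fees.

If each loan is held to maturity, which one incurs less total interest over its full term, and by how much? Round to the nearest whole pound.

Option 1: monthly rate = 6.65%/12 = 0.0055417; payment = 19,000 × 0.0055417 / (1 − (1+0.0055417)^−300) = £130.08.
Total interest on Option 1 = 300 × £130.08 − £19,000 = £20,024.00.
Option 2: at 6.95% the monthly rate is 0.0057917, so the payment is 19,000 × 0.0057917 / (1 − 1.0057917^−240) = £146.74.
Total interest on Option 2 = 240 × £146.74 − £19,000 = £16,217.60.
Option 2 is lower by £3,806.40.

Option 2 by £3,806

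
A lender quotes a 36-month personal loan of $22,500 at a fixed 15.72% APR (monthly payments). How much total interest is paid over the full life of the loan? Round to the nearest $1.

At 15.72% the monthly rate is 0.0131000, so the payment is 22,500 × 0.0131000 / (1 − 1.0131000^−36) = $787.93.
Total paid = 36 × $787.93 = $28,365.48; interest = $28,365.48 − $22,500 = $5,865.48.

$5,865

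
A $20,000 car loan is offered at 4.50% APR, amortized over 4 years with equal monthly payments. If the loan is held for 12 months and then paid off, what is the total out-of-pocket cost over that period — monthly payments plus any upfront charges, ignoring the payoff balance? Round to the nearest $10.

$5,470

Monthly rate = 4.5%/12 = 0.0037500; payment = 20,000 × 0.0037500 / (1 − (1+0.0037500)^−48) = $456.07.
Total outlay = 12 × $456.07 = $5,472.84.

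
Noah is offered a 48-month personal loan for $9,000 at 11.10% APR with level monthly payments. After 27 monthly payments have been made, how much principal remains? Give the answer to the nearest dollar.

$4,429

With monthly rate i = 11.1%/12 = 0.0092500, the balance after k of n payments is P · [(1+i)^n − (1+i)^k] / [(1+i)^n − 1].
(1+0.0092500)^48 = 1.55575207 and (1+0.0092500)^27 = 1.28223158, so the balance is 9,000 × (1.55575207 − 1.28223158) / (1.55575207 − 1) = $4,429.47.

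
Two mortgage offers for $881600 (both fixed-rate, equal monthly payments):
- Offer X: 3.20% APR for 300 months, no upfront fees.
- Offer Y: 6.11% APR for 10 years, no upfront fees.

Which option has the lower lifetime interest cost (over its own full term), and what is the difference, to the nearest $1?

Offer Y by $101,518

Offer X: monthly rate = 3.2%/12 = 0.0026667; payment = 881,600 × 0.0026667 / (1 − (1+0.0026667)^−300) = $4,272.93.
Total interest on Offer X = 300 × $4,272.93 − $881,600 = $400,279.00.
Offer Y: monthly rate = 6.11%/12 = 0.0050917; payment = 881,600 × 0.0050917 / (1 − (1+0.0050917)^−120) = $9,836.34.
Total interest on Offer Y = 120 × $9,836.34 − $881,600 = $298,760.80.
Offer Y is lower by $101,518.20.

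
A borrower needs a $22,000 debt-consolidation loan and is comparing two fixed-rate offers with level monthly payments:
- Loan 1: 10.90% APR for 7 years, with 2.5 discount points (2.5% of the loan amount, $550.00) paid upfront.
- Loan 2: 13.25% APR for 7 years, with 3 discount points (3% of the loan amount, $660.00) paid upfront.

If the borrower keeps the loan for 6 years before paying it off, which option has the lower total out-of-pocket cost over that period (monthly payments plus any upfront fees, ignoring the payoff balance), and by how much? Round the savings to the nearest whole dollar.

Loan 1 by $2,103

Loan 1: monthly rate = 10.9%/12 = 0.0090833; payment = 22,000 × 0.0090833 / (1 − (1+0.0090833)^−84) = $375.54.
Loan 2: monthly rate = 13.25%/12 = 0.0110417; payment = 22,000 × 0.0110417 / (1 − (1+0.0110417)^−84) = $403.22.
Over 72 months: Loan 1 costs 72 × $375.54 + $550.00 = $27,588.88; Loan 2 costs 72 × $403.22 + $660.00 = $29,691.84.
Loan 1 is cheaper by $29,691.84 − $27,588.88 = $2,102.96.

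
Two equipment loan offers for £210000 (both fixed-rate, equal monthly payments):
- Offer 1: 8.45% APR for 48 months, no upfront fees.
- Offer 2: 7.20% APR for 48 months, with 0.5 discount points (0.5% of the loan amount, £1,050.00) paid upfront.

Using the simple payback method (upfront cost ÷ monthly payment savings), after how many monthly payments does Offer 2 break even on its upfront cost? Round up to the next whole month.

9 months

Offer 1: monthly rate = 8.45%/12 = 0.0070417; payment = 210,000 × 0.0070417 / (1 − (1+0.0070417)^−48) = £5,171.19.
Offer 2: at 7.20% the monthly rate is 0.0060000, so the payment is 210,000 × 0.0060000 / (1 − 1.0060000^−48) = £5,048.22.
Monthly savings = £5,171.19 − £5,048.22 = £122.97.
Break-even = £1,050.00 / £122.97 = 8.54 → 9 months.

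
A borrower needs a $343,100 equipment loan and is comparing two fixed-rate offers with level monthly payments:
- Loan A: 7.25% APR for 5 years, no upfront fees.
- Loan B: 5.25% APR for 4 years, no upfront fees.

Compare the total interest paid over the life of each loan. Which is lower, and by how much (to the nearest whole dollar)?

Loan B by $28,927

Loan A: monthly rate = 7.25%/12 = 0.0060417; payment = 343,100 × 0.0060417 / (1 − (1+0.0060417)^−60) = $6,834.33.
Total interest on Loan A = 60 × $6,834.33 − $343,100 = $66,959.80.
Loan B: at 5.25% the monthly rate is 0.0043750, so the payment is 343,100 × 0.0043750 / (1 − 1.0043750^−48) = $7,940.26.
Total interest on Loan B = 48 × $7,940.26 − $343,100 = $38,032.48.
Loan B is lower by $28,927.32.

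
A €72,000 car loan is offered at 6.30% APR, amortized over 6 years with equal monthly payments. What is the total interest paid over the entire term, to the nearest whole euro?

€14,650

At 6.30% the monthly rate is 0.0052500, so the payment is 72,000 × 0.0052500 / (1 − 1.0052500^−72) = €1,203.47.
Total paid = 72 × €1,203.47 = €86,649.84; interest = €86,649.84 − €72,000 = €14,649.84.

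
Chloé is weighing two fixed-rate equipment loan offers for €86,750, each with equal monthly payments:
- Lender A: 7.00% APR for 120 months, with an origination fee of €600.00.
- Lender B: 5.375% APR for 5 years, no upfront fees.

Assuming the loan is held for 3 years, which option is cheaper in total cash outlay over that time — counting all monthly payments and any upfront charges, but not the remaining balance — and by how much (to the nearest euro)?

Lender A by €22,612

Lender A: at 7.00% the monthly rate is 0.0058333, so the payment is 86,750 × 0.0058333 / (1 − 1.0058333^−120) = €1,007.24.
Lender B: at 5.375% the monthly rate is 0.0044792, so the payment is 86,750 × 0.0044792 / (1 − 1.0044792^−60) = €1,652.03.
Over 36 months: Lender A costs 36 × €1,007.24 + €600.00 = €36,860.64; Lender B costs 36 × €1,652.03 = €59,473.08.
Lender A is cheaper by €59,473.08 − €36,860.64 = €22,612.44.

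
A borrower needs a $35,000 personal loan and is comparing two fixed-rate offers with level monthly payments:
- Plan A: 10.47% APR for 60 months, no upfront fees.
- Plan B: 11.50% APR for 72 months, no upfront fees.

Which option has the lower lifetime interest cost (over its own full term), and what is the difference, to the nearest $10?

Plan A by $3,510

Plan A: at 10.47% the monthly rate is 0.0087250, so the payment is 35,000 × 0.0087250 / (1 − 1.0087250^−60) = $751.77.
Total interest on Plan A = 60 × $751.77 − $35,000 = $10,106.20.
Plan B: monthly rate = 11.5%/12 = 0.0095833; payment = 35,000 × 0.0095833 / (1 − (1+0.0095833)^−72) = $675.19.
Total interest on Plan B = 72 × $675.19 − $35,000 = $13,613.68.
Plan A is lower by $3,507.48.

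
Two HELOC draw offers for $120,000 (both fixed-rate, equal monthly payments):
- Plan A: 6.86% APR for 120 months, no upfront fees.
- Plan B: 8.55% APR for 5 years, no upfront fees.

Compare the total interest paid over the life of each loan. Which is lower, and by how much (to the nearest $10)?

Plan A: at 6.86% the monthly rate is 0.0057167, so the payment is 120,000 × 0.0057167 / (1 − 1.0057167^−120) = $1,384.66.
Total interest on Plan A = 120 × $1,384.66 − $120,000 = $46,159.20.
Plan B: monthly rate = 8.55%/12 = 0.0071250; payment = 120,000 × 0.0071250 / (1 − (1+0.0071250)^−60) = $2,464.88.
Total interest on Plan B = 60 × $2,464.88 − $120,000 = $27,892.80.
Plan B is lower by $18,266.40.

Plan B by $18,270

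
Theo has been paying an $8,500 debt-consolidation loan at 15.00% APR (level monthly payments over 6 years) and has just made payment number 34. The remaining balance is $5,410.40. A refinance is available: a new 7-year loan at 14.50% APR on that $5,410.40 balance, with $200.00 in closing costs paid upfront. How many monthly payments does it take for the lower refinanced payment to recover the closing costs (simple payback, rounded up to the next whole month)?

3 months

Current payment = 8,500 × 15%/12 / (1 − (1+0.0125000)^−72) = $179.73.
Refinanced payment = 5,410.40 × 0.0120833 / (1 − (1+0.0120833)^−84) = $102.89.
Monthly savings = $179.73 − $102.89 = $76.84.
Break-even = $200.00 / $76.84 = 2.60 → 3 months.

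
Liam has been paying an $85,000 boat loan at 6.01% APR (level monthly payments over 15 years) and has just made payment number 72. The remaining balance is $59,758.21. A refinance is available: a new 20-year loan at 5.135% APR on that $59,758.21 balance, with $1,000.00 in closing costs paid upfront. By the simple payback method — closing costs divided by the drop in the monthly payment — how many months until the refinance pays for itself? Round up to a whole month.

4 months

Current payment = 85,000 × 6.01%/12 / (1 − (1+0.0050083)^−180) = $717.74.
Refinanced payment = 59,758.21 × 0.0042792 / (1 − (1+0.0042792)^−240) = $398.85.
Monthly savings = $717.74 − $398.85 = $318.89.
Break-even = $1,000.00 / $318.89 = 3.14 → 4 months.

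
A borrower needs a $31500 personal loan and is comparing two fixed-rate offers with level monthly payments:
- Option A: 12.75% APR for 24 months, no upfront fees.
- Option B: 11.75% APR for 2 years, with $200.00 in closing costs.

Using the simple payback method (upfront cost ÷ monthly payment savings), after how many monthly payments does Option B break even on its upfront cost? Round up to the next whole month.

Option A: monthly rate = 12.75%/12 = 0.0106250; payment = 31,500 × 0.0106250 / (1 − (1+0.0106250)^−24) = $1,493.87.
Option B: monthly rate = 11.75%/12 = 0.0097917; payment = 31,500 × 0.0097917 / (1 − (1+0.0097917)^−24) = $1,479.14.
Monthly savings = $1,493.87 − $1,479.14 = $14.73.
Break-even = $200.00 / $14.73 = 13.58 → 14 months.

14 months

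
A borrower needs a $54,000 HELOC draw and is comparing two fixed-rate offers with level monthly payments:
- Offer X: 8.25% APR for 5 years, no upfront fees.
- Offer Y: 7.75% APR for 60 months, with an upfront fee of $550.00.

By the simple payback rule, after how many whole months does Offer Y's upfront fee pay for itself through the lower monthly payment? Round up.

Offer X: monthly rate = 8.25%/12 = 0.0068750; payment = 54,000 × 0.0068750 / (1 − (1+0.0068750)^−60) = $1,101.40.
Offer Y: monthly rate = 7.75%/12 = 0.0064583; payment = 54,000 × 0.0064583 / (1 − (1+0.0064583)^−60) = $1,088.48.
Monthly savings = $1,101.40 − $1,088.48 = $12.92.
Break-even = $550.00 / $12.92 = 42.57 → 43 months.

43 months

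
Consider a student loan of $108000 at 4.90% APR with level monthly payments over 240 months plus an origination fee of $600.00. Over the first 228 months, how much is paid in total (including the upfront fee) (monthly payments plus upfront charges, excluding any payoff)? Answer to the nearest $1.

$161,750

Monthly rate = 4.9%/12 = 0.0040833; payment = 108,000 × 0.0040833 / (1 − (1+0.0040833)^−240) = $706.80.
Total outlay = 228 × $706.80 + $600.00 = $161,750.40.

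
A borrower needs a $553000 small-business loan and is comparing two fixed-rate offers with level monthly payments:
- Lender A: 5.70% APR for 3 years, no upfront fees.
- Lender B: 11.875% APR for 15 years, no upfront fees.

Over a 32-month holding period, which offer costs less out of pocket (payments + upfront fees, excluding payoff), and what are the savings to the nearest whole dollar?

Lender A: monthly rate = 5.7%/12 = 0.0047500; payment = 553,000 × 0.0047500 / (1 − (1+0.0047500)^−36) = $16,748.26.
Lender B: monthly rate = 11.875%/12 = 0.0098958; payment = 553,000 × 0.0098958 / (1 − (1+0.0098958)^−180) = $6,592.52.
Over 32 months: Lender A costs 32 × $16,748.26 = $535,944.32; Lender B costs 32 × $6,592.52 = $210,960.64.
Lender B is cheaper by $535,944.32 − $210,960.64 = $324,983.68.

Lender B by $324,984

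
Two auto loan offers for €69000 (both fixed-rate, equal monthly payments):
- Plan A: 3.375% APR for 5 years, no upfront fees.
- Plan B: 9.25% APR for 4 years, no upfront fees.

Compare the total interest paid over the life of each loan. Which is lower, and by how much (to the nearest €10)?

Plan A by €7,730

Plan A: monthly rate = 3.375%/12 = 0.0028125; payment = 69,000 × 0.0028125 / (1 − (1+0.0028125)^−60) = €1,251.37.
Total interest on Plan A = 60 × €1,251.37 − €69,000 = €6,082.20.
Plan B: at 9.25% the monthly rate is 0.0077083, so the payment is 69,000 × 0.0077083 / (1 − 1.0077083^−48) = €1,725.27.
Total interest on Plan B = 48 × €1,725.27 − €69,000 = €13,812.96.
Plan A is lower by €7,730.76.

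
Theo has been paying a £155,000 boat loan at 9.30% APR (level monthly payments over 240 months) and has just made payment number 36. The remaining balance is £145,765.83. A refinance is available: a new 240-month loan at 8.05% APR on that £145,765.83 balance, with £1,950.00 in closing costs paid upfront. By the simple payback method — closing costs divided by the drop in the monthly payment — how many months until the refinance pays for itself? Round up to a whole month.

Current payment = 155,000 × 9.3%/12 / (1 − (1+0.0077500)^−240) = £1,424.62.
Refinanced payment = 145,765.83 × 0.0067083 / (1 − (1+0.0067083)^−240) = £1,223.78.
Monthly savings = £1,424.62 − £1,223.78 = £200.84.
Break-even = £1,950.00 / £200.84 = 9.71 → 10 months.

10 months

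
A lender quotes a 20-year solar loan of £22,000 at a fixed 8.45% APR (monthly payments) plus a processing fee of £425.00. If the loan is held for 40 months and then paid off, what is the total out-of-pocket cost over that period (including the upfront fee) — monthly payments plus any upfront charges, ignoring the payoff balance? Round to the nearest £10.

Monthly rate = 8.45%/12 = 0.0070417; payment = 22,000 × 0.0070417 / (1 − (1+0.0070417)^−240) = £190.23.
Total outlay = 40 × £190.23 + £425.00 = £8,034.20.

£8,030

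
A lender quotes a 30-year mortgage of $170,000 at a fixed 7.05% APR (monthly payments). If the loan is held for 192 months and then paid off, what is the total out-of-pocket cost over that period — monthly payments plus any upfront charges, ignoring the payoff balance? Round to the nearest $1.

At 7.05% the monthly rate is 0.0058750, so the payment is 170,000 × 0.0058750 / (1 − 1.0058750^−360) = $1,136.73.
Total outlay = 192 × $1,136.73 = $218,252.16.

$218,252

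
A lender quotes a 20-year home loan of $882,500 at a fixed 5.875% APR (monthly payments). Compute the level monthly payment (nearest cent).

$6,259.03

Monthly rate = 5.875%/12 = 0.0048958; payment = 882,500 × 0.0048958 / (1 − (1+0.0048958)^−240) = $6,259.03.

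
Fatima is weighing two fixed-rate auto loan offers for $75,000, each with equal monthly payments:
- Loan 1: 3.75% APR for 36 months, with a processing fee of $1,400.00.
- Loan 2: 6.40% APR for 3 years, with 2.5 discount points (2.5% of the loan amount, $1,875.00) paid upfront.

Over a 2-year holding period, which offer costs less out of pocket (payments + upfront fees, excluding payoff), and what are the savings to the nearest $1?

Loan 1 by $2,618

Loan 1: at 3.75% the monthly rate is 0.0031250, so the payment is 75,000 × 0.0031250 / (1 − 1.0031250^−36) = $2,205.97.
Loan 2: monthly rate = 6.4%/12 = 0.0053333; payment = 75,000 × 0.0053333 / (1 − (1+0.0053333)^−36) = $2,295.26.
Over 24 months: Loan 1 costs 24 × $2,205.97 + $1,400.00 = $54,343.28; Loan 2 costs 24 × $2,295.26 + $1,875.00 = $56,961.24.
Loan 1 is cheaper by $56,961.24 − $54,343.28 = $2,617.96.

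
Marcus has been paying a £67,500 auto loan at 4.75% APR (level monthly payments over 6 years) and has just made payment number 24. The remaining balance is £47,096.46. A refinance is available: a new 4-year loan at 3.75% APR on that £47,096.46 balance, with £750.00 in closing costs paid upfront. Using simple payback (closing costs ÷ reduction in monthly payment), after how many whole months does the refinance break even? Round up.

Current payment = 67,500 × 4.75%/12 / (1 − (1+0.0039583)^−72) = £1,079.27.
Refinanced payment = 47,096.46 × 0.0031250 / (1 − (1+0.0031250)^−48) = £1,058.13.
Monthly savings = £1,079.27 − £1,058.13 = £21.14.
Break-even = £750.00 / £21.14 = 35.48 → 36 months.

36 months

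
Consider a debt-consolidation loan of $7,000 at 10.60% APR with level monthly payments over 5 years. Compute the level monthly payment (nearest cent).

Monthly rate = 10.6%/12 = 0.0088333; payment = 7,000 × 0.0088333 / (1 − (1+0.0088333)^−60) = $150.80.

$150.80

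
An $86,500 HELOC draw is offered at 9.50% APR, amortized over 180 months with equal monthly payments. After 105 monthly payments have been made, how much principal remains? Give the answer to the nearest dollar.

With monthly rate i = 9.5%/12 = 0.0079167, the balance after k of n payments is P · [(1+i)^n − (1+i)^k] / [(1+i)^n − 1].
(1+0.0079167)^180 = 4.13459330 and (1+0.0079167)^105 = 2.28868381, so the balance is 86,500 × (4.13459330 − 2.28868381) / (4.13459330 − 1) = $50,938.40.

$50,938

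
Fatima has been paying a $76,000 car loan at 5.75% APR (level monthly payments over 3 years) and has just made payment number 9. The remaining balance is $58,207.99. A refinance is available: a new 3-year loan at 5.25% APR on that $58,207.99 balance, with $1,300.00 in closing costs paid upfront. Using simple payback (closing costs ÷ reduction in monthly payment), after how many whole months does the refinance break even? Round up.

3 months

Current payment = 76,000 × 5.75%/12 / (1 − (1+0.0047917)^−36) = $2,303.47.
Refinanced payment = 58,207.99 × 0.0043750 / (1 − (1+0.0043750)^−36) = $1,751.09.
Monthly savings = $2,303.47 − $1,751.09 = $552.38.
Break-even = $1,300.00 / $552.38 = 2.35 → 3 months.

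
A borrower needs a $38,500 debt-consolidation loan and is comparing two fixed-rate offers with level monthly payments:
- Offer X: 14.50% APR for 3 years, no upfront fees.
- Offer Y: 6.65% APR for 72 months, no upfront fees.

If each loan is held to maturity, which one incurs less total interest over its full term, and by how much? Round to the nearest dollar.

Offer X: monthly rate = 14.5%/12 = 0.0120833; payment = 38,500 × 0.0120833 / (1 − (1+0.0120833)^−36) = $1,325.21.
Total interest on Offer X = 36 × $1,325.21 − $38,500 = $9,207.56.
Offer Y: at 6.65% the monthly rate is 0.0055417, so the payment is 38,500 × 0.0055417 / (1 − 1.0055417^−72) = $649.94.
Total interest on Offer Y = 72 × $649.94 − $38,500 = $8,295.68.
Offer Y is lower by $911.88.

Offer Y by $912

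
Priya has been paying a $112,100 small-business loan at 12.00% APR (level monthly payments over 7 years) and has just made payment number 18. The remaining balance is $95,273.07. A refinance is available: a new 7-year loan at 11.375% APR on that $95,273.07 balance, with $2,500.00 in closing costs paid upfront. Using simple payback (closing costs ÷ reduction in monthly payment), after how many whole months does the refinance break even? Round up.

8 months

Current payment = 112,100 × 12%/12 / (1 − (1+0.0100000)^−84) = $1,978.87.
Refinanced payment = 95,273.07 × 0.0094792 / (1 − (1+0.0094792)^−84) = $1,650.15.
Monthly savings = $1,978.87 − $1,650.15 = $328.72.
Break-even = $2,500.00 / $328.72 = 7.61 → 8 months.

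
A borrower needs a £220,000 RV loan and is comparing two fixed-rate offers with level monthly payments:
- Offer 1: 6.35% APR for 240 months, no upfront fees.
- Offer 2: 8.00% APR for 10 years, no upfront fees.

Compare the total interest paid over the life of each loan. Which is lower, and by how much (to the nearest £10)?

Offer 2 by £68,710

Offer 1: at 6.35% the monthly rate is 0.0052917, so the payment is 220,000 × 0.0052917 / (1 − 1.0052917^−240) = £1,620.89.
Total interest on Offer 1 = 240 × £1,620.89 − £220,000 = £169,013.60.
Offer 2: at 8.00% the monthly rate is 0.0066667, so the payment is 220,000 × 0.0066667 / (1 − 1.0066667^−120) = £2,669.21.
Total interest on Offer 2 = 120 × £2,669.21 − £220,000 = £100,305.20.
Offer 2 is lower by £68,708.40.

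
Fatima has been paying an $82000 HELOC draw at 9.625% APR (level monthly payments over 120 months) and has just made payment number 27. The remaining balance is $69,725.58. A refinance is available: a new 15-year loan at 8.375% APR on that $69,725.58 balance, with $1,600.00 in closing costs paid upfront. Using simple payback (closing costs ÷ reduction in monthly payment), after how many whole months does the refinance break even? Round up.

5 months

Current payment = 82,000 × 9.625%/12 / (1 − (1+0.0080208)^−120) = $1,066.68.
Refinanced payment = 69,725.58 × 0.0069792 / (1 − (1+0.0069792)^−180) = $681.52.
Monthly savings = $1,066.68 − $681.52 = $385.16.
Break-even = $1,600.00 / $385.16 = 4.15 → 5 months.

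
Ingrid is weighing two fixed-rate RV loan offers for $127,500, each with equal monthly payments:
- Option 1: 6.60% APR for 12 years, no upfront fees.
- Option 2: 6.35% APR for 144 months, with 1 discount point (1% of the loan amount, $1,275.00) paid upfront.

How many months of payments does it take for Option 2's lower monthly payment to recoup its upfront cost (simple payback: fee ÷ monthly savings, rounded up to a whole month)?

77 months

Option 1: at 6.60% the monthly rate is 0.0055000, so the payment is 127,500 × 0.0055000 / (1 − 1.0055000^−144) = $1,284.16.
Option 2: monthly rate = 6.35%/12 = 0.0052917; payment = 127,500 × 0.0052917 / (1 − (1+0.0052917)^−144) = $1,267.42.
Monthly savings = $1,284.16 − $1,267.42 = $16.74.
Break-even = $1,275.00 / $16.74 = 76.16 → 77 months.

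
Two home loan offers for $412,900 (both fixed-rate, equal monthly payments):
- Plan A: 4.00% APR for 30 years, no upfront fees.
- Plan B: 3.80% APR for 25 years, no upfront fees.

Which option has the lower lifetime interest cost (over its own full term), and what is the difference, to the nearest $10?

Plan A: at 4.00% the monthly rate is 0.0033333, so the payment is 412,900 × 0.0033333 / (1 − 1.0033333^−360) = $1,971.25.
Total interest on Plan A = 360 × $1,971.25 − $412,900 = $296,750.00.
Plan B: monthly rate = 3.8%/12 = 0.0031667; payment = 412,900 × 0.0031667 / (1 − (1+0.0031667)^−300) = $2,134.10.
Total interest on Plan B = 300 × $2,134.10 − $412,900 = $227,330.00.
Plan B is lower by $69,420.00.

Plan B by $69,420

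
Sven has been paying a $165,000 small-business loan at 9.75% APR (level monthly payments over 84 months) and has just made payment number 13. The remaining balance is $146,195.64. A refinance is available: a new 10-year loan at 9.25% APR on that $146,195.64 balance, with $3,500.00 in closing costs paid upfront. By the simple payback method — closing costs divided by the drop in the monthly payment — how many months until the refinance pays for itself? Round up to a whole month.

5 months

Current payment = 165,000 × 9.75%/12 / (1 − (1+0.0081250)^−84) = $2,717.93.
Refinanced payment = 146,195.64 × 0.0077083 / (1 − (1+0.0077083)^−120) = $1,871.78.
Monthly savings = $2,717.93 − $1,871.78 = $846.15.
Break-even = $3,500.00 / $846.15 = 4.14 → 5 months.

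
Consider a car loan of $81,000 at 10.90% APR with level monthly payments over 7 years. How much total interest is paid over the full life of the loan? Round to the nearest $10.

$35,140

At 10.90% the monthly rate is 0.0090833, so the payment is 81,000 × 0.0090833 / (1 − 1.0090833^−84) = $1,382.66.
Total paid = 84 × $1,382.66 = $116,143.44; interest = $116,143.44 − $81,000 = $35,143.44.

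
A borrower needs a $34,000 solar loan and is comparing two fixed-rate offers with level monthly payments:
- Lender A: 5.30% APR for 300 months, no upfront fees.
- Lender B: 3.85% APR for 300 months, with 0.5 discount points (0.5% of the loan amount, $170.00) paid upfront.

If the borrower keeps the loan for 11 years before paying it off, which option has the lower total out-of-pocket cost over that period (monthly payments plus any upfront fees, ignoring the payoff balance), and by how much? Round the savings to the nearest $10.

Lender A: monthly rate = 5.3%/12 = 0.0044167; payment = 34,000 × 0.0044167 / (1 − (1+0.0044167)^−300) = $204.75.
Lender B: at 3.85% the monthly rate is 0.0032083, so the payment is 34,000 × 0.0032083 / (1 − 1.0032083^−300) = $176.66.
Over 132 months: Lender A costs 132 × $204.75 = $27,027.00; Lender B costs 132 × $176.66 + $170.00 = $23,489.12.
Lender B is cheaper by $27,027.00 − $23,489.12 = $3,537.88.

Lender B by $3,540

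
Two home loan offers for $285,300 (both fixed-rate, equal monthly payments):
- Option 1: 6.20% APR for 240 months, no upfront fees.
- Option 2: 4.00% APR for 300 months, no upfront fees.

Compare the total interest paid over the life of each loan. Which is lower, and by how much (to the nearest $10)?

Option 2 by $46,710

Option 1: monthly rate = 6.2%/12 = 0.0051667; payment = 285,300 × 0.0051667 / (1 − (1+0.0051667)^−240) = $2,077.03.
Total interest on Option 1 = 240 × $2,077.03 − $285,300 = $213,187.20.
Option 2: monthly rate = 4%/12 = 0.0033333; payment = 285,300 × 0.0033333 / (1 − (1+0.0033333)^−300) = $1,505.92.
Total interest on Option 2 = 300 × $1,505.92 − $285,300 = $166,476.00.
Option 2 is lower by $46,711.20.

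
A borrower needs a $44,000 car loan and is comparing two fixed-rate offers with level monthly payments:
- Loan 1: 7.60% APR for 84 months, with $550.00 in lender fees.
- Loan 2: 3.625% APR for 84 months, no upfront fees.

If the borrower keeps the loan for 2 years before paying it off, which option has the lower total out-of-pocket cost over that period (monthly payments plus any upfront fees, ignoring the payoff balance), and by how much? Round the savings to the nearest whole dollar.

Loan 2 by $2,547

Loan 1: at 7.60% the monthly rate is 0.0063333, so the payment is 44,000 × 0.0063333 / (1 − 1.0063333^−84) = $677.06.
Loan 2: monthly rate = 3.625%/12 = 0.0030208; payment = 44,000 × 0.0030208 / (1 − (1+0.0030208)^−84) = $593.86.
Over 24 months: Loan 1 costs 24 × $677.06 + $550.00 = $16,799.44; Loan 2 costs 24 × $593.86 = $14,252.64.
Loan 2 is cheaper by $16,799.44 − $14,252.64 = $2,546.80.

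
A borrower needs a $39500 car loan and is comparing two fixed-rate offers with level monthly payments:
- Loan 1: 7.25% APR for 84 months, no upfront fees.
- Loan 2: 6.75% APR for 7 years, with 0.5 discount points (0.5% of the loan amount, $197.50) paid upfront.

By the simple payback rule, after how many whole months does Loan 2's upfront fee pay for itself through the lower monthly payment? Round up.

Loan 1: at 7.25% the monthly rate is 0.0060417, so the payment is 39,500 × 0.0060417 / (1 − 1.0060417^−84) = $601.00.
Loan 2: at 6.75% the monthly rate is 0.0056250, so the payment is 39,500 × 0.0056250 / (1 − 1.0056250^−84) = $591.35.
Monthly savings = $601.00 − $591.35 = $9.65.
Break-even = $197.50 / $9.65 = 20.47 → 21 months.

21 months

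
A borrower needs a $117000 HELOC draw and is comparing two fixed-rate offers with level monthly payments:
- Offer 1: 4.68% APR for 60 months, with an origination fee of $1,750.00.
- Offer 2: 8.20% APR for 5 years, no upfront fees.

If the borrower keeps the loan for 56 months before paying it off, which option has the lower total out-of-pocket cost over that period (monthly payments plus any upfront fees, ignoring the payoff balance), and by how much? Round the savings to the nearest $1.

Offer 1 by $9,043

Offer 1: at 4.68% the monthly rate is 0.0039000, so the payment is 117,000 × 0.0039000 / (1 − 1.0039000^−60) = $2,190.82.
Offer 2: monthly rate = 8.2%/12 = 0.0068333; payment = 117,000 × 0.0068333 / (1 − (1+0.0068333)^−60) = $2,383.55.
Over 56 months: Offer 1 costs 56 × $2,190.82 + $1,750.00 = $124,435.92; Offer 2 costs 56 × $2,383.55 = $133,478.80.
Offer 1 is cheaper by $133,478.80 − $124,435.92 = $9,042.88.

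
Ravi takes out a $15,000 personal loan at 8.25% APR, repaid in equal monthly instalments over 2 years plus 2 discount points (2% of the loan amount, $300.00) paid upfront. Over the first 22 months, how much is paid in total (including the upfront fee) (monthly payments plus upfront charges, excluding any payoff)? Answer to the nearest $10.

At 8.25% the monthly rate is 0.0068750, so the payment is 15,000 × 0.0068750 / (1 − 1.0068750^−24) = $680.12.
Total outlay = 22 × $680.12 + $300.00 = $15,262.64.

$15,260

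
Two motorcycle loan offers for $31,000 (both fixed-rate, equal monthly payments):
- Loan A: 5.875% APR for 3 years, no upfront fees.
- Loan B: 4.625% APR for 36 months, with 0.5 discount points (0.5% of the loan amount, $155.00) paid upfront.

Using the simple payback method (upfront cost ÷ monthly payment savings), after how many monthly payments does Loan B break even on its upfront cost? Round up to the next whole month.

Loan A: at 5.875% the monthly rate is 0.0048958, so the payment is 31,000 × 0.0048958 / (1 − 1.0048958^−36) = $941.33.
Loan B: monthly rate = 4.625%/12 = 0.0038542; payment = 31,000 × 0.0038542 / (1 − (1+0.0038542)^−36) = $923.89.
Monthly savings = $941.33 − $923.89 = $17.44.
Break-even = $155.00 / $17.44 = 8.89 → 9 months.

9 months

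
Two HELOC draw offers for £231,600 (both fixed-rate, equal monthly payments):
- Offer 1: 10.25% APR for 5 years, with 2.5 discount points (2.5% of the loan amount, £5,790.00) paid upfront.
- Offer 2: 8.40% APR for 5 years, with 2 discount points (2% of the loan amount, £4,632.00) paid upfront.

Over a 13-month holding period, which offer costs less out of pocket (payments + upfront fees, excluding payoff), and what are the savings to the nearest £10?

Offer 1: at 10.25% the monthly rate is 0.0085417, so the payment is 231,600 × 0.0085417 / (1 − 1.0085417^−60) = £4,949.35.
Offer 2: at 8.40% the monthly rate is 0.0070000, so the payment is 231,600 × 0.0070000 / (1 − 1.0070000^−60) = £4,740.47.
Over 13 months: Offer 1 costs 13 × £4,949.35 + £5,790.00 = £70,131.55; Offer 2 costs 13 × £4,740.47 + £4,632.00 = £66,258.11.
Offer 2 is cheaper by £70,131.55 − £66,258.11 = £3,873.44.

Offer 2 by £3,870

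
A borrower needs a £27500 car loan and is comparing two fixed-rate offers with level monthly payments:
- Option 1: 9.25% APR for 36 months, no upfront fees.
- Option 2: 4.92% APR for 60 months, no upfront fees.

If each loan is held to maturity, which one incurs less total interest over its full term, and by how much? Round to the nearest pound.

Option 2 by £520

Option 1: at 9.25% the monthly rate is 0.0077083, so the payment is 27,500 × 0.0077083 / (1 − 1.0077083^−36) = £877.70.
Total interest on Option 1 = 36 × £877.70 − £27,500 = £4,097.20.
Option 2: monthly rate = 4.92%/12 = 0.0041000; payment = 27,500 × 0.0041000 / (1 − (1+0.0041000)^−60) = £517.95.
Total interest on Option 2 = 60 × £517.95 − £27,500 = £3,577.00.
Option 2 is lower by £520.20.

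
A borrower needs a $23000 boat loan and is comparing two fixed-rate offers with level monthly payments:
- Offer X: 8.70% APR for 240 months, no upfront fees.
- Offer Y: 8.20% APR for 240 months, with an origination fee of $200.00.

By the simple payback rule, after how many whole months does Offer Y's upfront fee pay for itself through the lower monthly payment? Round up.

Offer X: monthly rate = 8.7%/12 = 0.0072500; payment = 23,000 × 0.0072500 / (1 − (1+0.0072500)^−240) = $202.52.
Offer Y: monthly rate = 8.2%/12 = 0.0068333; payment = 23,000 × 0.0068333 / (1 − (1+0.0068333)^−240) = $195.25.
Monthly savings = $202.52 − $195.25 = $7.27.
Break-even = $200.00 / $7.27 = 27.51 → 28 months.

28 months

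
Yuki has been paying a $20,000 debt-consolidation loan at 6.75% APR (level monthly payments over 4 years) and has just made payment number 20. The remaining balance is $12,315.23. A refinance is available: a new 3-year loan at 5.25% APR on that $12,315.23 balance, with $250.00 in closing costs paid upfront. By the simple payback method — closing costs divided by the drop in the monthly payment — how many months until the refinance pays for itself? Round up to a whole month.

3 months

Current payment = 20,000 × 6.75%/12 / (1 − (1+0.0056250)^−48) = $476.61.
Refinanced payment = 12,315.23 × 0.0043750 / (1 − (1+0.0043750)^−36) = $370.48.
Monthly savings = $476.61 − $370.48 = $106.13.
Break-even = $250.00 / $106.13 = 2.36 → 3 months.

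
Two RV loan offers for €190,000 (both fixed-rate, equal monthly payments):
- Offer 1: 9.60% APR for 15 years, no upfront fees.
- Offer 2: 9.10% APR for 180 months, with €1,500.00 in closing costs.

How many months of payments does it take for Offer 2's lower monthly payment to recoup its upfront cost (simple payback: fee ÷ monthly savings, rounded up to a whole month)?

Offer 1: at 9.60% the monthly rate is 0.0080000, so the payment is 190,000 × 0.0080000 / (1 − 1.0080000^−180) = €1,995.51.
Offer 2: monthly rate = 9.1%/12 = 0.0075833; payment = 190,000 × 0.0075833 / (1 − (1+0.0075833)^−180) = €1,938.43.
Monthly savings = €1,995.51 − €1,938.43 = €57.08.
Break-even = €1,500.00 / €57.08 = 26.28 → 27 months.

27 months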